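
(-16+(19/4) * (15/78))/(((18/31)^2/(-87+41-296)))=15303.62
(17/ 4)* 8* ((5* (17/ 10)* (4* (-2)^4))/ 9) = 18496/ 9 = 2055.11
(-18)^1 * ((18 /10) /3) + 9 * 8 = 306 /5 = 61.20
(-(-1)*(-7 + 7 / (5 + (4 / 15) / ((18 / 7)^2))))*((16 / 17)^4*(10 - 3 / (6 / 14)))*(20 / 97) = -33780203520 / 12403453147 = -2.72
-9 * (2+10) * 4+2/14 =-3023/7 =-431.86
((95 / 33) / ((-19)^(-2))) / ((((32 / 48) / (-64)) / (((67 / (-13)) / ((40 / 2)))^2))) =-61580102 / 9295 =-6625.08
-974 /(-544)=487 /272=1.79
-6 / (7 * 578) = -3 / 2023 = -0.00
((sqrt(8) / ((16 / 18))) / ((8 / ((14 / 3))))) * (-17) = -357 * sqrt(2) / 16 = -31.55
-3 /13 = -0.23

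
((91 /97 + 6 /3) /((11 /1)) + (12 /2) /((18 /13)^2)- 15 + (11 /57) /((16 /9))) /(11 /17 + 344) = -1711389439 /51312747024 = -0.03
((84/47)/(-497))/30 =-2/16685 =-0.00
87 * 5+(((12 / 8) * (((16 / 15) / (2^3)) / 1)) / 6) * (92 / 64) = 435.05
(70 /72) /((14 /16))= 10 /9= 1.11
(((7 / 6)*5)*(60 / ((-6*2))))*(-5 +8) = -175 / 2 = -87.50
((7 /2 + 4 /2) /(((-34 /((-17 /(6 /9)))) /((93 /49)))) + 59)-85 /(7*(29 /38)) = 578833 /11368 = 50.92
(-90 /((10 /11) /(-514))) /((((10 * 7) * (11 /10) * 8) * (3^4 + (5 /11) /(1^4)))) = 25443 /25088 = 1.01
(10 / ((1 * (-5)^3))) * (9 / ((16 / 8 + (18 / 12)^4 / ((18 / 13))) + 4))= -192 / 2575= -0.07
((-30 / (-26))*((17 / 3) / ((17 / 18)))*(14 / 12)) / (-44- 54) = -15 / 182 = -0.08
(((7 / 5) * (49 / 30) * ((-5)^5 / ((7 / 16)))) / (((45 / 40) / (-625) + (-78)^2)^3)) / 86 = -62500000000000 / 74108986495243926033591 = -0.00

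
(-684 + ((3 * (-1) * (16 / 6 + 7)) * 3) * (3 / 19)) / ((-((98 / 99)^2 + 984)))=129931857 / 183421972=0.71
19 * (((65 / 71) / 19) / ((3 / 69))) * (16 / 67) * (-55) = -1315600 / 4757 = -276.56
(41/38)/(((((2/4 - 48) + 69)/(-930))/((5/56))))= -95325/22876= -4.17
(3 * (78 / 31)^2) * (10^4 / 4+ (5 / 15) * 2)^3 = 296998658528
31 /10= 3.10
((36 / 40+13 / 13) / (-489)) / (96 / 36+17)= -19 / 96170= -0.00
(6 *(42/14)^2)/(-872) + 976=425509/436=975.94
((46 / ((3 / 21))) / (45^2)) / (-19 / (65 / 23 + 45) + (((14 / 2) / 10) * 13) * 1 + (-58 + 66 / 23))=-46552 / 13592043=-0.00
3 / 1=3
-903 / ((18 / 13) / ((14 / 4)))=-27391 / 12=-2282.58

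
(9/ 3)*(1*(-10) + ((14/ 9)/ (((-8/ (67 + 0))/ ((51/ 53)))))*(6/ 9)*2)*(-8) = 101944/ 159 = 641.16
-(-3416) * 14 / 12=11956 / 3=3985.33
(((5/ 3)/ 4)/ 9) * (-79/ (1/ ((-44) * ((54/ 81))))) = 8690/ 81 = 107.28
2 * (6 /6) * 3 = 6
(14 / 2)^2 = 49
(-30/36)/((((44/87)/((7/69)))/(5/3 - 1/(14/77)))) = 1015/1584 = 0.64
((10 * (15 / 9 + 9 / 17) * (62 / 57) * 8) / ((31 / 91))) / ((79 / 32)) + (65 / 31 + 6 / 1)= 1675317143 / 7119243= 235.32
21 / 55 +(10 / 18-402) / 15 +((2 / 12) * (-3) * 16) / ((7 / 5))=-333632 / 10395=-32.10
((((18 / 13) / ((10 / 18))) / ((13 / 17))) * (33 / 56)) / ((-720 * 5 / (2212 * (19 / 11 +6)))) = -616437 / 67600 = -9.12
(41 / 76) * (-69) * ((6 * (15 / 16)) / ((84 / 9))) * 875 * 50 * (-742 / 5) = 145652204.98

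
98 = 98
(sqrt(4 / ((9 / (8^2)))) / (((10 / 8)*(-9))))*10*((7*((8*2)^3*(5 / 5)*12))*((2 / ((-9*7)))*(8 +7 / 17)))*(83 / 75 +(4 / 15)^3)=2278585008128 / 4647375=490295.06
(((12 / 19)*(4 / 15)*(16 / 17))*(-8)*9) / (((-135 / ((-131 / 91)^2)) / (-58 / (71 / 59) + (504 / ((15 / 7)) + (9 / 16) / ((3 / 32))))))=344006385664 / 10173652125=33.81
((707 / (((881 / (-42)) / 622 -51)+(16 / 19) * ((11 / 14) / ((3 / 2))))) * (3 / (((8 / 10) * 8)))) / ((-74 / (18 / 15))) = 789578307 / 7433137496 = 0.11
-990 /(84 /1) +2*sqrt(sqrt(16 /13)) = -9.68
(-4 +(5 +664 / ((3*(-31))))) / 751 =-571 / 69843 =-0.01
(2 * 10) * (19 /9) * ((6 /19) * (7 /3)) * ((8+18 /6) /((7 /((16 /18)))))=3520 /81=43.46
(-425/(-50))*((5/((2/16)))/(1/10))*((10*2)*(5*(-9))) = -3060000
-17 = -17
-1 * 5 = -5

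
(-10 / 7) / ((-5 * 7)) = 2 / 49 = 0.04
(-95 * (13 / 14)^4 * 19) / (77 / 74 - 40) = 1907446385 / 55376664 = 34.44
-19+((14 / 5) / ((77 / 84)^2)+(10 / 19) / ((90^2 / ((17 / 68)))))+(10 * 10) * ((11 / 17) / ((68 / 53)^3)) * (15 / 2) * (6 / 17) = 65.43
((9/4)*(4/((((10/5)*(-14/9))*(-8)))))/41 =81/9184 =0.01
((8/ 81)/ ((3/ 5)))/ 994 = 20/ 120771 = 0.00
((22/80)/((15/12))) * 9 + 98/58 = 5321/1450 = 3.67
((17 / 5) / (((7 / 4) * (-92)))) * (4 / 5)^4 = -0.01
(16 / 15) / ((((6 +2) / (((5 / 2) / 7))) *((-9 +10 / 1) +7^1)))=0.01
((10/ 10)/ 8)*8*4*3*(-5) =-60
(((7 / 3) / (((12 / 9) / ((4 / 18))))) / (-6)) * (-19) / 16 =133 / 1728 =0.08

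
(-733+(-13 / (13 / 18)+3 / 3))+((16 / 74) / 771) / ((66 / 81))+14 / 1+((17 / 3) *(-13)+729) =-25312850 / 313797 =-80.67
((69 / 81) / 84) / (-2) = -0.01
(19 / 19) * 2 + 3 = 5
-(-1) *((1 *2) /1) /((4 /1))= 1 /2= 0.50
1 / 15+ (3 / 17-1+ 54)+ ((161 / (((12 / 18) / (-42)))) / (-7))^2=535411832 / 255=2099654.24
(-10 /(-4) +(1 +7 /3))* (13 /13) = 35 /6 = 5.83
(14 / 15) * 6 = 28 / 5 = 5.60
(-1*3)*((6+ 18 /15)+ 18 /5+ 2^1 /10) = -33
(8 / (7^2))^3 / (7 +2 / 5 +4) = 2560 / 6705993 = 0.00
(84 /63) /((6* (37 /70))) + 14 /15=2254 /1665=1.35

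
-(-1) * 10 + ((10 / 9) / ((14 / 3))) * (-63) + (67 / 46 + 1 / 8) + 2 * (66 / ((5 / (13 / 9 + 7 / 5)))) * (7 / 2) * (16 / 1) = 57984953 / 13800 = 4201.81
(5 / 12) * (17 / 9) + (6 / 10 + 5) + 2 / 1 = 4529 / 540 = 8.39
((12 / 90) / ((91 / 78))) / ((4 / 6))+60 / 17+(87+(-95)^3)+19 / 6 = -3060493643 / 3570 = -857281.13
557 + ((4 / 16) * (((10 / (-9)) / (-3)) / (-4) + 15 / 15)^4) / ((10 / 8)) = 23686775761 / 42515280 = 557.14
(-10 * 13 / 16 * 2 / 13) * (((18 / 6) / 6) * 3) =-1.88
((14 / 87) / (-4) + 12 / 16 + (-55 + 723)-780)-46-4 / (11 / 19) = -628555 / 3828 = -164.20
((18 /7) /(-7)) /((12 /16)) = -24 /49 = -0.49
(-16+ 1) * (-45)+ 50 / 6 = 2050 / 3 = 683.33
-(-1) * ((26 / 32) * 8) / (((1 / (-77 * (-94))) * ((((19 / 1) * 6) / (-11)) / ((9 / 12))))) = -517517 / 152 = -3404.72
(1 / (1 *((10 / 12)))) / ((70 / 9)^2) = 243 / 12250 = 0.02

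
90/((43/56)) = 5040/43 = 117.21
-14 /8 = -7 /4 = -1.75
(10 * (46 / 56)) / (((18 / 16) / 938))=61640 / 9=6848.89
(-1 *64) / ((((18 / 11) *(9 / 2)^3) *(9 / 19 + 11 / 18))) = -107008 / 270459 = -0.40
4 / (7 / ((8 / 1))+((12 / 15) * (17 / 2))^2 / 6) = 2400 / 5149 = 0.47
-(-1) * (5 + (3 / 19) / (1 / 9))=6.42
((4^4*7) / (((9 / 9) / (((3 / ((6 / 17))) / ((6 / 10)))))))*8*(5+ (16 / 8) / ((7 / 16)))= 5831680 / 3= 1943893.33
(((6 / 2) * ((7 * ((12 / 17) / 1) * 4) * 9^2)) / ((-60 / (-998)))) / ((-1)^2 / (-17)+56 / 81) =126296.61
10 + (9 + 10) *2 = 48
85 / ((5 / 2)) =34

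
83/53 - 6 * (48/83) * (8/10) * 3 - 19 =-566628/21995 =-25.76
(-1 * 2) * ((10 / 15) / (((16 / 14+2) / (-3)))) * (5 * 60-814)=-7196 / 11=-654.18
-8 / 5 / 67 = -8 / 335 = -0.02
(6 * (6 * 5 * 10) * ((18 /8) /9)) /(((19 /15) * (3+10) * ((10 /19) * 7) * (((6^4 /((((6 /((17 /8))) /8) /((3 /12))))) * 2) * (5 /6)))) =15 /3094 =0.00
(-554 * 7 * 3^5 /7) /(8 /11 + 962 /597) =-442031337 /7679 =-57563.66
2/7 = 0.29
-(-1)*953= 953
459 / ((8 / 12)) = 688.50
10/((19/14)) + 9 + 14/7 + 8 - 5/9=4414/171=25.81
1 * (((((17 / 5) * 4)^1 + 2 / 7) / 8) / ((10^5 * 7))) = 243 / 98000000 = 0.00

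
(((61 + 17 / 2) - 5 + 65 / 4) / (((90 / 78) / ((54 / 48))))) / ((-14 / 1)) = -12597 / 2240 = -5.62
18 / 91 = 0.20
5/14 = 0.36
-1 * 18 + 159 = 141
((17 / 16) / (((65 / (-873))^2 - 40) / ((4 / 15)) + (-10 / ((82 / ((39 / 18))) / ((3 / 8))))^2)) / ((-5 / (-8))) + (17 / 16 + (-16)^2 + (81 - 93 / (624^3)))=2244411577241602569961561 / 6639265935006921216000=338.05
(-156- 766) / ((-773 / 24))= 28.63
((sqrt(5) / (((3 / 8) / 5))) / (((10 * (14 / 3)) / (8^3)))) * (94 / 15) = 96256 * sqrt(5) / 105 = 2049.86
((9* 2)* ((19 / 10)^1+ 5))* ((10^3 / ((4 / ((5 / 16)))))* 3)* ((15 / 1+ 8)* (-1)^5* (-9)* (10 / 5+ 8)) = 241025625 / 4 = 60256406.25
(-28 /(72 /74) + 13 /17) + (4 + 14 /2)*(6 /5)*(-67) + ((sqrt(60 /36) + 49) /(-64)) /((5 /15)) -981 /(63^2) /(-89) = -195303298879 /213514560 -sqrt(15) /64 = -914.77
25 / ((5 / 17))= 85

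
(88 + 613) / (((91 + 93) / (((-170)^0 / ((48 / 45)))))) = 10515 / 2944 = 3.57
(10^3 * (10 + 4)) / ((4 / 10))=35000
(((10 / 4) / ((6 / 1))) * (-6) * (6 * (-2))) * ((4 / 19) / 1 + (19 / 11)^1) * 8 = 97200 / 209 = 465.07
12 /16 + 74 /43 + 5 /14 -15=-14655 /1204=-12.17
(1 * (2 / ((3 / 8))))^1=16 / 3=5.33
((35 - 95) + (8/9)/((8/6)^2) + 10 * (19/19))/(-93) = 33/62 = 0.53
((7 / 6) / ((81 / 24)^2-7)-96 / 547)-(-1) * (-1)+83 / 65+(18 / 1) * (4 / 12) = 6.37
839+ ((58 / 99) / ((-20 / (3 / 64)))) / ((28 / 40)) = 12403747 / 14784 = 839.00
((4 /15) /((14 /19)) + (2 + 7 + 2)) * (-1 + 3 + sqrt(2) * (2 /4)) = 1193 * sqrt(2) /210 + 2386 /105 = 30.76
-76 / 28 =-19 / 7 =-2.71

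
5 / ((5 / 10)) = 10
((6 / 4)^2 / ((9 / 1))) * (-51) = -51 / 4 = -12.75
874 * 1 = 874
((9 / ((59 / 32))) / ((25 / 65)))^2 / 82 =7008768 / 3568025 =1.96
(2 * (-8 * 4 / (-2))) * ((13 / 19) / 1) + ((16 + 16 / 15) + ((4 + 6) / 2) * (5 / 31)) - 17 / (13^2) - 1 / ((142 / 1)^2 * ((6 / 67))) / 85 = 13535047315163 / 341214603080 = 39.67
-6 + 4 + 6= 4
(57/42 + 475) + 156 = 8853/14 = 632.36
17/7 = 2.43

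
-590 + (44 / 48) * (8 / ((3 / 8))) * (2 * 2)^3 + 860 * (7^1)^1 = 60134 / 9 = 6681.56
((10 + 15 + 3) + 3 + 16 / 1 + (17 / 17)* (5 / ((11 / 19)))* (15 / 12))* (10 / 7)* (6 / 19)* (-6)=-228870 / 1463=-156.44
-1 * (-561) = 561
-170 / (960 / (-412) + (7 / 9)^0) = 17510 / 137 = 127.81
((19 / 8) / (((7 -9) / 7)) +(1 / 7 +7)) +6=541 / 112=4.83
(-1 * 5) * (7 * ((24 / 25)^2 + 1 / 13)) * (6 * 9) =-3066714 / 1625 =-1887.21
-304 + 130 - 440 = -614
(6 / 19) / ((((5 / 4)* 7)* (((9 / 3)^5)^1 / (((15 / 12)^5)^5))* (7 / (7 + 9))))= 59604644775390625 / 663322170897727488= 0.09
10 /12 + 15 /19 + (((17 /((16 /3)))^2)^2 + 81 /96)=394830409 /3735552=105.70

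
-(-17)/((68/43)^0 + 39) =17/40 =0.42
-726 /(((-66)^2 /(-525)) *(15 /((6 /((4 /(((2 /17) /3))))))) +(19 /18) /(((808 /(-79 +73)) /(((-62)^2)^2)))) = 3849615 /625360343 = 0.01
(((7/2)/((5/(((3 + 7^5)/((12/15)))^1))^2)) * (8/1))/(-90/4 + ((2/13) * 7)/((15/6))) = -64286062750/2869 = -22407132.36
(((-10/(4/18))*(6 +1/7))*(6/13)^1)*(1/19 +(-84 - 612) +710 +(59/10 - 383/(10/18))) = 147673395/1729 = 85409.71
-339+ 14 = -325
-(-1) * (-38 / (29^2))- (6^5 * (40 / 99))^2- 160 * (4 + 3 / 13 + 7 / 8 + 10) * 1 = -13061502619194 / 1322893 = -9873438.46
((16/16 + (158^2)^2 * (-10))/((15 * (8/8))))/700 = -2077337653/3500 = -593525.04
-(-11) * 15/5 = 33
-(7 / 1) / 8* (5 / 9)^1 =-35 / 72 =-0.49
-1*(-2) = 2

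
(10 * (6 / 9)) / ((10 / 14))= 9.33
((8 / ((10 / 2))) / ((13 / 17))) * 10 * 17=4624 / 13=355.69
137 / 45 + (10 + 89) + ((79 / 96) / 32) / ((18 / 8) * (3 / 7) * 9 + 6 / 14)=19984937 / 195840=102.05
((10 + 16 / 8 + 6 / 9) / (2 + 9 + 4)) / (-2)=-19 / 45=-0.42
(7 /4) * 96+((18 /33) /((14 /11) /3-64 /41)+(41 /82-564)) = -609017 /1538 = -395.98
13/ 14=0.93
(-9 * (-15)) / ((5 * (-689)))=-27 / 689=-0.04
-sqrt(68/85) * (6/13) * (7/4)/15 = -7 * sqrt(5)/325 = -0.05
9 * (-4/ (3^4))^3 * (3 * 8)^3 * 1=-32768/ 2187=-14.98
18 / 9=2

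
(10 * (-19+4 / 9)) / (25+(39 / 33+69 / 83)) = -1524710 / 221967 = -6.87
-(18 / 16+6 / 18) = -35 / 24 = -1.46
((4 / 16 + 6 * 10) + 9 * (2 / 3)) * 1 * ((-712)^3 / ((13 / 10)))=-18394268061.54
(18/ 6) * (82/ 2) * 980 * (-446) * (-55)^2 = -162626541000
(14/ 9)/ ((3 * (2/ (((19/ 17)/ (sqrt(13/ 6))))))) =133 * sqrt(78)/ 5967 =0.20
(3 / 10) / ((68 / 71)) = 213 / 680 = 0.31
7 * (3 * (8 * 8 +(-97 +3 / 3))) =-672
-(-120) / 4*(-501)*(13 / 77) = -195390 / 77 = -2537.53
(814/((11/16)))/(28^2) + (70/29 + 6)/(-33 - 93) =18460/12789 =1.44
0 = 0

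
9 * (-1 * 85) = -765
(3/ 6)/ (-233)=-1/ 466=-0.00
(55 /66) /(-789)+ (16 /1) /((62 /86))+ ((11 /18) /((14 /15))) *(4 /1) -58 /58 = 24461071 /1027278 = 23.81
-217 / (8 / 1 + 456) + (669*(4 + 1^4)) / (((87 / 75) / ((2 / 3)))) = 891783 / 464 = 1921.95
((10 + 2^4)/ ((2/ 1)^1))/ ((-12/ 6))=-13/ 2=-6.50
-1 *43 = -43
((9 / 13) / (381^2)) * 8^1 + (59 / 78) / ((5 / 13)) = 12371183 / 6290310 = 1.97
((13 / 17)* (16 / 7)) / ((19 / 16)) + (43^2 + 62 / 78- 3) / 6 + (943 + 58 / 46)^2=249635698718309 / 279880146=891937.86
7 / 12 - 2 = -17 / 12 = -1.42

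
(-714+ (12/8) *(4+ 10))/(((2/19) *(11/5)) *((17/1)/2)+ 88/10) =-1995/31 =-64.35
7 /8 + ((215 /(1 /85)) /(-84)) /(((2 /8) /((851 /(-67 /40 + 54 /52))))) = 64696472657 /55608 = 1163438.22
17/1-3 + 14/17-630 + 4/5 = -52222/85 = -614.38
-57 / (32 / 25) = -44.53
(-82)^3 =-551368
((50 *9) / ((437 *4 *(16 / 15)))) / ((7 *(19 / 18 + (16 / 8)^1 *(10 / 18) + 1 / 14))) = 10125 / 657248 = 0.02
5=5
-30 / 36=-5 / 6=-0.83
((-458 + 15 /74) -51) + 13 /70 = -658652 /1295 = -508.61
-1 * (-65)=65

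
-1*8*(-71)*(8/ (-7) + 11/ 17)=-33512/ 119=-281.61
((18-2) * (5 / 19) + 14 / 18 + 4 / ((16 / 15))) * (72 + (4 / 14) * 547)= 4775623 / 2394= 1994.83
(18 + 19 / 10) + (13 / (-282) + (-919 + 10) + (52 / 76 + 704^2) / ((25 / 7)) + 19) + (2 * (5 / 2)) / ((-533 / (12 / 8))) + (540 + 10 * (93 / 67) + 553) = 664949821099243 / 4783488450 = 139009.39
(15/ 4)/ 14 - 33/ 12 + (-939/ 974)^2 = -20622397/ 13281464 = -1.55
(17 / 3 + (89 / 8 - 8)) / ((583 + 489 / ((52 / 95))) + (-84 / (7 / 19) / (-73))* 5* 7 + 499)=200239 / 47480682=0.00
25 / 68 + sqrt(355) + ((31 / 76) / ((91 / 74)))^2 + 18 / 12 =20.82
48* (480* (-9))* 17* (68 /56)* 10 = -299635200 /7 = -42805028.57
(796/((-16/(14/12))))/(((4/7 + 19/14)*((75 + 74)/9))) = -1.82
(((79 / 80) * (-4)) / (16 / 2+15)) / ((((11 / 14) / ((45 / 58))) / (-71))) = 353367 / 29348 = 12.04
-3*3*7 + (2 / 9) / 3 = -1699 / 27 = -62.93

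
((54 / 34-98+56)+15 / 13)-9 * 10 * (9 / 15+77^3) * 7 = -63563181804 / 221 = -287616207.26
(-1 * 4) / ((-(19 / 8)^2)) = 256 / 361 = 0.71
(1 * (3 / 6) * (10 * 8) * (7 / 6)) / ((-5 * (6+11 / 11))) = -4 / 3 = -1.33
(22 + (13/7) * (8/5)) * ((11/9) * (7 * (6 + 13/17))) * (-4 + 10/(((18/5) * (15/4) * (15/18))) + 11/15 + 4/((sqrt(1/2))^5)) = -23660054/6885 + 3537952 * sqrt(2)/153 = 29265.63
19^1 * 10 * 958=182020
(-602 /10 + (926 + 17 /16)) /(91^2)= 9907 /94640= 0.10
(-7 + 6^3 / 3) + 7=72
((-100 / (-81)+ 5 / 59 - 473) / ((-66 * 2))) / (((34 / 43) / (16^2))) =3101726912 / 2681019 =1156.92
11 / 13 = 0.85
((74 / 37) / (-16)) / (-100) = 1 / 800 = 0.00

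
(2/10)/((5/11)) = 11/25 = 0.44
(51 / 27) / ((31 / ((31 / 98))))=17 / 882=0.02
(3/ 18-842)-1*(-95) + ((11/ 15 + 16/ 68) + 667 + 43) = -6097/ 170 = -35.86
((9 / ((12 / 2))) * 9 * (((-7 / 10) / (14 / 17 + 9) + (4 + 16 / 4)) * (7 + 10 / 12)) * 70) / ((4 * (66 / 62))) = 13783.85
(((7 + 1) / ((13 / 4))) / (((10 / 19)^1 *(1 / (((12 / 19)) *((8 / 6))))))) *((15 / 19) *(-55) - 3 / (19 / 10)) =-2304 / 13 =-177.23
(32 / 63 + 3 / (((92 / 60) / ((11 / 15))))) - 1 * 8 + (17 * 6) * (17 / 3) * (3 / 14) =170692 / 1449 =117.80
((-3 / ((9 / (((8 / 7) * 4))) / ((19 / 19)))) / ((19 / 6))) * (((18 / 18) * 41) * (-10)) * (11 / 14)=144320 / 931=155.02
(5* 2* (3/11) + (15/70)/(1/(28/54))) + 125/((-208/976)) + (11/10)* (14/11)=-3747101/6435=-582.30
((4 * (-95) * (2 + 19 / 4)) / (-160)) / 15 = 171 / 160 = 1.07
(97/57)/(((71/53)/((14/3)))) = 71974/12141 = 5.93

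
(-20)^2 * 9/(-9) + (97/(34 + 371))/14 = -2267903/5670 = -399.98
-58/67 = -0.87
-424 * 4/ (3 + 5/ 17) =-3604/ 7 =-514.86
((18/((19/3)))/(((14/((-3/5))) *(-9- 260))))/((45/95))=9/9415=0.00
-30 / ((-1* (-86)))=-15 / 43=-0.35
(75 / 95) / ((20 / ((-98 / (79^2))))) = -147 / 237158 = -0.00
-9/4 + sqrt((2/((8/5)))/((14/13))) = -9/4 + sqrt(910)/28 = -1.17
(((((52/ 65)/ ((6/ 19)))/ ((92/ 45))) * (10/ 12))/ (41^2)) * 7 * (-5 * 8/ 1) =-6650/ 38663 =-0.17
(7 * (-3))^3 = -9261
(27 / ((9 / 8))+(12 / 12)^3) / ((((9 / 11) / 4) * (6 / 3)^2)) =275 / 9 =30.56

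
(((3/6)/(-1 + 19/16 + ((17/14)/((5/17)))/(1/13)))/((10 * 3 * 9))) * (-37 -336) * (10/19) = -104440/15472593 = -0.01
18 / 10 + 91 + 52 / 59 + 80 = 51236 / 295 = 173.68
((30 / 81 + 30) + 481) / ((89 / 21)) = 96649 / 801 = 120.66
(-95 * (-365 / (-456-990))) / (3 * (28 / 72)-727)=6935 / 209911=0.03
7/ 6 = 1.17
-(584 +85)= -669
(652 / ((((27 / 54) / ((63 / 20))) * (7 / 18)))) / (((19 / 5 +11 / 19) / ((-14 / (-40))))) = 1755999 / 2080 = 844.23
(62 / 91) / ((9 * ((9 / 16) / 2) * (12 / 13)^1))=496 / 1701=0.29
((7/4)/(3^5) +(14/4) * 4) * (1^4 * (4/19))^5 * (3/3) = 0.01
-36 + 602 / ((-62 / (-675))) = 202059 / 31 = 6518.03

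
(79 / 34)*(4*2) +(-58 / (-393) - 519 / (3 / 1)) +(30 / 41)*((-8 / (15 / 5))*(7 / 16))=-42490034 / 273921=-155.12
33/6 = 11/2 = 5.50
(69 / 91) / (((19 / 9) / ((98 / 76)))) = 4347 / 9386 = 0.46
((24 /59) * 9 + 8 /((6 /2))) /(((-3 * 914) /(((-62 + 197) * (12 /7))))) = -14400 /26963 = -0.53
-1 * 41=-41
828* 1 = 828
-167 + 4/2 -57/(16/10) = -1605/8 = -200.62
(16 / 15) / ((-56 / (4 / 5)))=-8 / 525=-0.02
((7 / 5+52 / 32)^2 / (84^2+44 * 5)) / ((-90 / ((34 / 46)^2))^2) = 71931233 / 1552244446080000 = 0.00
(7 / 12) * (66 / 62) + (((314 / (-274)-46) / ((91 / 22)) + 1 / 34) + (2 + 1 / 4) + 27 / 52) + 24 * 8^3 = 322724323833 / 26280436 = 12280.02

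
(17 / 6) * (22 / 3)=187 / 9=20.78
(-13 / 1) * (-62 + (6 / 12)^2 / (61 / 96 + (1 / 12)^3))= 880178 / 1099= 800.89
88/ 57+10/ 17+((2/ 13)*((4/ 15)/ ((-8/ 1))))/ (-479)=2.13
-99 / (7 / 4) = -396 / 7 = -56.57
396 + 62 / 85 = 396.73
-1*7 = -7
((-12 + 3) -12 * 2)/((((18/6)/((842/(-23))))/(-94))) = -870628/23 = -37853.39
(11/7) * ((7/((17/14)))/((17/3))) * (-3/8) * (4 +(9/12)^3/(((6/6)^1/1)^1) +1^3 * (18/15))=-1246707/369920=-3.37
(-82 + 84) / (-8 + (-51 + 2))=-2 / 57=-0.04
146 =146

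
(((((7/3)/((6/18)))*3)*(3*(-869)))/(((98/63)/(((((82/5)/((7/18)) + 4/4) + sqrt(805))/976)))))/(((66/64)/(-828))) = 1766124*sqrt(805)/61 + 2668613364/2135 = 2071401.44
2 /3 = 0.67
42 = 42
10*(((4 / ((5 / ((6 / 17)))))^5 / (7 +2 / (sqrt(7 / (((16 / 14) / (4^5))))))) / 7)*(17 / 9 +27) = 144275668992 / 13636129145875-368050176*sqrt(2) / 13636129145875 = 0.01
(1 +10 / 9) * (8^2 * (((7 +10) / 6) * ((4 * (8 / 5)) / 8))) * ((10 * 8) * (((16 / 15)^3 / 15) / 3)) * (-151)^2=61779774275584 / 4100625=15065940.99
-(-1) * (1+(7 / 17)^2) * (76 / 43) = 25688 / 12427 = 2.07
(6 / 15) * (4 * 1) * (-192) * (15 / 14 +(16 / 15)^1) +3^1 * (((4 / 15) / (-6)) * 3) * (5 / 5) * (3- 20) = -113754 / 175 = -650.02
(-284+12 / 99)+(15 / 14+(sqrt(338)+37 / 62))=-2020910 / 7161+13 * sqrt(2)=-263.83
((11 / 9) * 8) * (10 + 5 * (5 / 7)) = 132.70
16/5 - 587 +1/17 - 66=-55228/85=-649.74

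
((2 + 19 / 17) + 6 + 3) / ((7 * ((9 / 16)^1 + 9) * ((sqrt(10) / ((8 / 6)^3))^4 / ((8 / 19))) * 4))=27648851968 / 4596074486325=0.01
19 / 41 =0.46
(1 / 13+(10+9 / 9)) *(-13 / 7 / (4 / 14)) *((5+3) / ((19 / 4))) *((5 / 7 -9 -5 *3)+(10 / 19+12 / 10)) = 33032448 / 12635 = 2614.36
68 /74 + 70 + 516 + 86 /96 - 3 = 1038631 /1776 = 584.81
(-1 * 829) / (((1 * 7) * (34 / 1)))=-829 / 238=-3.48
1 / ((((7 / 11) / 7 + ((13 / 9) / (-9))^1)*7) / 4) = -8.21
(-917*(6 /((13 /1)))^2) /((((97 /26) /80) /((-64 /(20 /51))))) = 683591.87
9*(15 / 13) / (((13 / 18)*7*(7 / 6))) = 14580 / 8281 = 1.76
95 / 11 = 8.64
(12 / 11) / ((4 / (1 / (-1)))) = -3 / 11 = -0.27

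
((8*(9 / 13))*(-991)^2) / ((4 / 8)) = 10878435.69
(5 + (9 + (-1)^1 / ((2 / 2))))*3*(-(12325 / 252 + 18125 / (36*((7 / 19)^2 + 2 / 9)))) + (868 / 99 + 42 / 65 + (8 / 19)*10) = -112969397033851 / 1990718730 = -56748.05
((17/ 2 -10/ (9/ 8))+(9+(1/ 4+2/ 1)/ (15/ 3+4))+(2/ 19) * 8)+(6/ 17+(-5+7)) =140189/ 11628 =12.06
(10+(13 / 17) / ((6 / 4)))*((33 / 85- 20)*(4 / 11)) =-3574048 / 47685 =-74.95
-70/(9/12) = -280/3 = -93.33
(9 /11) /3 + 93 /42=383 /154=2.49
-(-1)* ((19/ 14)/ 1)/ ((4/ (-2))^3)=-19/ 112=-0.17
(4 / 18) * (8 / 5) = 16 / 45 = 0.36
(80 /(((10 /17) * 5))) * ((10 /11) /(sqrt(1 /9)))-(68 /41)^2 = 1320832 /18491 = 71.43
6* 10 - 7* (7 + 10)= -59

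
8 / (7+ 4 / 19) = 152 / 137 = 1.11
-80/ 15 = -16/ 3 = -5.33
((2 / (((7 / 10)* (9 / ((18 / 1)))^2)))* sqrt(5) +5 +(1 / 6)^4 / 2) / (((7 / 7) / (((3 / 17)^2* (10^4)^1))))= 8100625 / 5202 +7200000* sqrt(5) / 2023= 9515.54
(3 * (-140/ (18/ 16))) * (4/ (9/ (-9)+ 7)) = -2240/ 9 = -248.89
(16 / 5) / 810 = 8 / 2025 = 0.00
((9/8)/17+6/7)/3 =293/952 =0.31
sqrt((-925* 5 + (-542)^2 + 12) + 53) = 2* sqrt(72301) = 537.78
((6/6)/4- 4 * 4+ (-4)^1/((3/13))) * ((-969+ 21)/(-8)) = -31363/8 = -3920.38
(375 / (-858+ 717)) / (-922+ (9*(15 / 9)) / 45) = 75 / 25991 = 0.00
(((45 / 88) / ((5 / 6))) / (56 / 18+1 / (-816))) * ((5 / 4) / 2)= 20655 / 167486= 0.12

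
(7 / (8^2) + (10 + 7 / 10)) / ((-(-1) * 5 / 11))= 38049 / 1600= 23.78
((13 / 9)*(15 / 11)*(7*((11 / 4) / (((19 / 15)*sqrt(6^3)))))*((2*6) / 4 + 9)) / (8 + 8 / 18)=6825*sqrt(6) / 5776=2.89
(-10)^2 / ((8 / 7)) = 175 / 2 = 87.50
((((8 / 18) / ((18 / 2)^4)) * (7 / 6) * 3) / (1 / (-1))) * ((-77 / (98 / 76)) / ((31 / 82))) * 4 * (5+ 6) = 3016288 / 1830519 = 1.65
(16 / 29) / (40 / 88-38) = -176 / 11977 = -0.01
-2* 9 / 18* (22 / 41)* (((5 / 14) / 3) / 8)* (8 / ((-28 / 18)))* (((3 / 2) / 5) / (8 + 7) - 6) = -9867 / 40180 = -0.25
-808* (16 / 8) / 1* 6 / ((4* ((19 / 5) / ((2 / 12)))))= -2020 / 19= -106.32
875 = 875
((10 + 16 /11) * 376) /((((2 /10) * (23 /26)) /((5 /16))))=1924650 /253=7607.31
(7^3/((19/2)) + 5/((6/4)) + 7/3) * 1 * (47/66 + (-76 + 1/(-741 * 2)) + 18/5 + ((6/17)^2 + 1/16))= -2986.76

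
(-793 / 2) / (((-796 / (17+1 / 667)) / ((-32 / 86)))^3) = -37005163663104000 / 185926844109762479359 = -0.00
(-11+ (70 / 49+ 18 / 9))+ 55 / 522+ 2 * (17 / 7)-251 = -926687 / 3654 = -253.61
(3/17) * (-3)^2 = 1.59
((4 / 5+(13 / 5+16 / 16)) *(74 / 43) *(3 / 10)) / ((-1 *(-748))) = 111 / 36550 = 0.00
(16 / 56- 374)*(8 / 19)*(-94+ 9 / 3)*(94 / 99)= 8524672 / 627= 13595.97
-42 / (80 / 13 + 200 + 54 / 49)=-13377 / 66011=-0.20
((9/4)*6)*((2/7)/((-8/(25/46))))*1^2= -0.26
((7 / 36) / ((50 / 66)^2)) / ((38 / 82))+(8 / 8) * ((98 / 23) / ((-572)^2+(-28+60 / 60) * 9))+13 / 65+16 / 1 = 6047504585961 / 357183042500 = 16.93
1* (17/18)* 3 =2.83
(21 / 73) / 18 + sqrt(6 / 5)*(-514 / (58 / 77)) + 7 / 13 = 3157 / 5694 - 19789*sqrt(30) / 145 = -746.95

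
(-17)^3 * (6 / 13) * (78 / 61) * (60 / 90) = -117912 / 61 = -1932.98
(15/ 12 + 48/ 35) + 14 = 2327/ 140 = 16.62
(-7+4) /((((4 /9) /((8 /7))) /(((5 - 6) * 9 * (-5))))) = -2430 /7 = -347.14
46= 46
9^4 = 6561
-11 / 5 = -2.20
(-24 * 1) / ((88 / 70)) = -210 / 11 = -19.09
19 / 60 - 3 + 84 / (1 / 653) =3290959 / 60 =54849.32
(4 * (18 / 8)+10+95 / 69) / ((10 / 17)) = 11951 / 345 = 34.64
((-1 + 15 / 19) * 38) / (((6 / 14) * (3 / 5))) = -280 / 9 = -31.11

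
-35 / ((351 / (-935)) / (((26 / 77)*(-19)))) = -16150 / 27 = -598.15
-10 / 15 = -2 / 3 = -0.67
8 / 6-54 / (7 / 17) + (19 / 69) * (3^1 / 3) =-20855 / 161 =-129.53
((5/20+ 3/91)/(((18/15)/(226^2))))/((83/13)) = 6576035/3486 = 1886.41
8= 8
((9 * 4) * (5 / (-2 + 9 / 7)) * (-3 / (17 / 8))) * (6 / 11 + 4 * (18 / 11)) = 471744 / 187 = 2522.70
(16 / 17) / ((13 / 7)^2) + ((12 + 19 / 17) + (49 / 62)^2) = 9104741 / 649636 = 14.02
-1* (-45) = 45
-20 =-20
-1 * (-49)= 49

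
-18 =-18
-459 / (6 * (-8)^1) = 153 / 16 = 9.56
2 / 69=0.03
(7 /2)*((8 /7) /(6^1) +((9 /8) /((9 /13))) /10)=593 /480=1.24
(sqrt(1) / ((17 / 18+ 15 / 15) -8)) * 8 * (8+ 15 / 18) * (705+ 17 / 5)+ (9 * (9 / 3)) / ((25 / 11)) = -22494747 / 2725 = -8254.95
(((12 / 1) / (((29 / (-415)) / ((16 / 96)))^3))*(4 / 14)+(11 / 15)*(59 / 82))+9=-23301975239 / 629967870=-36.99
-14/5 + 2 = -4/5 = -0.80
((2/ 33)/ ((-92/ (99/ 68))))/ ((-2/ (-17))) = -3/ 368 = -0.01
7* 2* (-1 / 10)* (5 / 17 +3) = -4.61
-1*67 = -67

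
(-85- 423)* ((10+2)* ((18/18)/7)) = -6096/7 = -870.86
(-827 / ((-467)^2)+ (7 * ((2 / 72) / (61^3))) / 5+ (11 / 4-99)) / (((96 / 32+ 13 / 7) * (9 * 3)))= -3001799375377117 / 4089860140109580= -0.73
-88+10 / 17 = -1486 / 17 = -87.41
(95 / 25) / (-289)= -19 / 1445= -0.01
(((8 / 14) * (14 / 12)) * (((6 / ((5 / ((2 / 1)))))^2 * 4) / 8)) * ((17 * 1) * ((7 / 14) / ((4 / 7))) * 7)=4998 / 25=199.92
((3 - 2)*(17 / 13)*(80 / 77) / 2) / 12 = 170 / 3003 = 0.06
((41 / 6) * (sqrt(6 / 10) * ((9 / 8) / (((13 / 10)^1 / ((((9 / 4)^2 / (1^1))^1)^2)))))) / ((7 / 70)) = 4035015 * sqrt(15) / 13312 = 1173.94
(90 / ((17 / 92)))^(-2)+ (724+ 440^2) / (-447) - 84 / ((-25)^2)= -434.86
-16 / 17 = -0.94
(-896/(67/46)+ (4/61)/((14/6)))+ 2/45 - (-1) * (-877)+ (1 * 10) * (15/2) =-1824370852/1287405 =-1417.09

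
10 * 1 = 10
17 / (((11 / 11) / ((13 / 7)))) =221 / 7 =31.57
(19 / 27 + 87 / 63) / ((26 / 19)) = 3743 / 2457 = 1.52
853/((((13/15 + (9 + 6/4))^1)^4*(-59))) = -690930000/797754986699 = -0.00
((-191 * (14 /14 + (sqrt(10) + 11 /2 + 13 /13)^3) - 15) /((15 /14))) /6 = -111881 /8 - 731339 * sqrt(10) /180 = -26833.44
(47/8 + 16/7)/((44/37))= 16909/2464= 6.86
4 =4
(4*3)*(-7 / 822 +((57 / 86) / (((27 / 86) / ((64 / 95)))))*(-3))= -51.30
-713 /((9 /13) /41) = -380029 /9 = -42225.44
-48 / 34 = -24 / 17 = -1.41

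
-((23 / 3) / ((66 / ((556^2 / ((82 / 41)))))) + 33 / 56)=-99545059 / 5544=-17955.46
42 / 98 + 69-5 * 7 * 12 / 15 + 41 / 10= 3187 / 70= 45.53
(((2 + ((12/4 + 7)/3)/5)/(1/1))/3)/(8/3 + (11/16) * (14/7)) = 64/291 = 0.22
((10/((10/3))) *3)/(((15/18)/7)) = 378/5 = 75.60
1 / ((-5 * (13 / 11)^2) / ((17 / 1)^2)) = -34969 / 845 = -41.38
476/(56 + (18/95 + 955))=45220/96063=0.47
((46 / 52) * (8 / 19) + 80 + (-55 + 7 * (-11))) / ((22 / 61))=-388936 / 2717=-143.15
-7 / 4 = -1.75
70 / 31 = 2.26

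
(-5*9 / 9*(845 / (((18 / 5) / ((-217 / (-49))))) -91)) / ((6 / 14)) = -597545 / 54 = -11065.65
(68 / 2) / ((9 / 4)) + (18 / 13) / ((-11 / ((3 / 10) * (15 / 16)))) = 15.08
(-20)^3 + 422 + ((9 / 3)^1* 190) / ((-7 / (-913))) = 66766.29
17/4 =4.25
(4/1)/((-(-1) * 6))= 2/3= 0.67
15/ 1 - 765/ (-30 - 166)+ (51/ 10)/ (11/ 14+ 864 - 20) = 219165147/ 11590460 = 18.91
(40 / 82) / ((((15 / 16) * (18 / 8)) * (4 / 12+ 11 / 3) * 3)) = 0.02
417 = 417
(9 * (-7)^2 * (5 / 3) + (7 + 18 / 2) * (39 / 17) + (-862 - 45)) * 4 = -541.18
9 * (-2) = -18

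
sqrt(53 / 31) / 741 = 0.00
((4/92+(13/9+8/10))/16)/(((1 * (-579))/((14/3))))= -2072/1797795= -0.00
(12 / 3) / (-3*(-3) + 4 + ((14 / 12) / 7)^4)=5184 / 16849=0.31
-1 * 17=-17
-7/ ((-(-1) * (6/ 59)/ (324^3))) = -2341174752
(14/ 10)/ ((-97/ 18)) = -126/ 485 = -0.26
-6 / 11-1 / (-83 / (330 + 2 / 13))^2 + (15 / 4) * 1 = -646377635 / 51226604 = -12.62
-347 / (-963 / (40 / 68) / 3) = 3470 / 5457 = 0.64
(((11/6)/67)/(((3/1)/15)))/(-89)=-55/35778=-0.00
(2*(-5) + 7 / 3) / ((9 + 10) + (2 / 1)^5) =-23 / 153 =-0.15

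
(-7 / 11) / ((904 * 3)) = -0.00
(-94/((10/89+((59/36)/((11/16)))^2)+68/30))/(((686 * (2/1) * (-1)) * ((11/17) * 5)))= 63359901/24120248432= 0.00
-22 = -22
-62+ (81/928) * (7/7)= -57455/928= -61.91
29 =29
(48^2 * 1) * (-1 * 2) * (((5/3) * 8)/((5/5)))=-61440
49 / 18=2.72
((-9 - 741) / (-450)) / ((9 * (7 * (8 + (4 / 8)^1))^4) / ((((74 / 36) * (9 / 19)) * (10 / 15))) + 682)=2960 / 308622915651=0.00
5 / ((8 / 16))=10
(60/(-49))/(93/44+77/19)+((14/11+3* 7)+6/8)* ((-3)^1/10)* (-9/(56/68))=3346838679/44456720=75.28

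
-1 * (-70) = 70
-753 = -753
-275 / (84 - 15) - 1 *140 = -9935 / 69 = -143.99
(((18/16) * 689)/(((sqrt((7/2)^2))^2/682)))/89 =2114541/4361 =484.88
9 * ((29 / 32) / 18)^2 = 841 / 36864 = 0.02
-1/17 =-0.06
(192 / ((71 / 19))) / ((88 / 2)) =912 / 781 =1.17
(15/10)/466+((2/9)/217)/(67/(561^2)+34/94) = 3274315729/541347121532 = 0.01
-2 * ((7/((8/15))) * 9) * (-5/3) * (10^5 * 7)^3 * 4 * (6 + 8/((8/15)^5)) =103395978753662109375000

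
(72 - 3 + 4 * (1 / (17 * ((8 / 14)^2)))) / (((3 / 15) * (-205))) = -4741 / 2788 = -1.70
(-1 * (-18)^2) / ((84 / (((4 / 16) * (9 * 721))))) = -25029 / 4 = -6257.25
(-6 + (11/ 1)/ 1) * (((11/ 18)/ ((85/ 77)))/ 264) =0.01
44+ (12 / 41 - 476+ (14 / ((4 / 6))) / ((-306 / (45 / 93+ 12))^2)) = -19661621211 / 45547556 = -431.67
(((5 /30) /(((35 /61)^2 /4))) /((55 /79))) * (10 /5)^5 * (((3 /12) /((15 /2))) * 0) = 0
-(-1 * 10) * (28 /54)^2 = 1960 /729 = 2.69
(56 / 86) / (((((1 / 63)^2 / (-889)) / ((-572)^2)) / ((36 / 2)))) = -581842517832576 / 43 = -13531221344943.63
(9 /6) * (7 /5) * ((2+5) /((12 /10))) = 49 /4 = 12.25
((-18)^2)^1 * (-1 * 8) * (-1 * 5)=12960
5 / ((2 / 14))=35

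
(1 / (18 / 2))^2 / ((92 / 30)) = 5 / 1242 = 0.00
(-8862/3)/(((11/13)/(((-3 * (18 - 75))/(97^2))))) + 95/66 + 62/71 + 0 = -2695466759/44090574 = -61.13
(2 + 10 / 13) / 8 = 9 / 26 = 0.35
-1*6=-6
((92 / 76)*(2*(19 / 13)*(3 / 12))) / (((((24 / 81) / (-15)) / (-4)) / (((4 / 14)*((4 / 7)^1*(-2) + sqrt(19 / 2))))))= -37260 / 637 + 9315*sqrt(38) / 364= 99.26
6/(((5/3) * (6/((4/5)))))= 12/25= 0.48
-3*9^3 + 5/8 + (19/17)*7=-296283/136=-2178.55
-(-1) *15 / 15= 1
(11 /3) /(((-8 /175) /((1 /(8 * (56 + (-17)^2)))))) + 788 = 10439039 /13248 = 787.97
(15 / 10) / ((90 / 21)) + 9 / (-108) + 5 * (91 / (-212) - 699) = -11120077 / 3180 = -3496.88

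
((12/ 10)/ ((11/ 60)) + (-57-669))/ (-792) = 1319/ 1452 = 0.91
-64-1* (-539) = 475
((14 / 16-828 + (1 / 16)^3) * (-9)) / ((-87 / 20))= -1711.29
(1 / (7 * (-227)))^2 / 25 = 1 / 63123025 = 0.00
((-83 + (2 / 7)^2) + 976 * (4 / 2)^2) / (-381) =-62411 / 6223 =-10.03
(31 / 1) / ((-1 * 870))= -31 / 870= -0.04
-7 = -7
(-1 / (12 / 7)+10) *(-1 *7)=-791 / 12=-65.92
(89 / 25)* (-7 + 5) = -178 / 25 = -7.12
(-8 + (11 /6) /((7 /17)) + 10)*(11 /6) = 2981 /252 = 11.83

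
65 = 65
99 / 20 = 4.95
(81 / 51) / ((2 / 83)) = 2241 / 34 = 65.91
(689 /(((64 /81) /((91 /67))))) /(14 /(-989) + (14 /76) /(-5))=-68165949735 /2935136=-23224.12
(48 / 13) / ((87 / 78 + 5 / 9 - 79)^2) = 202176 / 327429025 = 0.00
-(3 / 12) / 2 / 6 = -1 / 48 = -0.02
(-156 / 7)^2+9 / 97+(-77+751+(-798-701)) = -1560192 / 4753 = -328.25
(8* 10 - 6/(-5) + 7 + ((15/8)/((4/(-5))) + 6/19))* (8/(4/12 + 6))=785889/7220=108.85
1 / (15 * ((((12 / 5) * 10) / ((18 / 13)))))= 1 / 260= 0.00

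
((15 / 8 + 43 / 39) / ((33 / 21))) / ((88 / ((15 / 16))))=32515 / 1610752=0.02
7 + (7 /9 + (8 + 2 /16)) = 1145 /72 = 15.90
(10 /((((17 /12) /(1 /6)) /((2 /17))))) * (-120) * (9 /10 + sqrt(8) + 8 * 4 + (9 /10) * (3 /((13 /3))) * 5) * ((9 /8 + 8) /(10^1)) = -2050716 /3757-8760 * sqrt(2) /289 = -588.71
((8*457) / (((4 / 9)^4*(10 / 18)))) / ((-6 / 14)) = -62965917 / 160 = -393536.98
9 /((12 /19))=57 /4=14.25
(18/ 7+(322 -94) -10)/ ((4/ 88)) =33968/ 7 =4852.57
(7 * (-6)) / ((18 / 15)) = -35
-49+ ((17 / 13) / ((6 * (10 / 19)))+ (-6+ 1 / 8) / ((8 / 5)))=-652177 / 12480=-52.26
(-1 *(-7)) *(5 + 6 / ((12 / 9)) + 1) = 147 / 2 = 73.50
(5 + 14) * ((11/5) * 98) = 20482/5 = 4096.40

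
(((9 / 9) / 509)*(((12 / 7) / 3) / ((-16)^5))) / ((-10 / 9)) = 9 / 9340190720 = 0.00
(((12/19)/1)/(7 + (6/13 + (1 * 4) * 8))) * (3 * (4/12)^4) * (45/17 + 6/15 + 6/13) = 15508/7456455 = 0.00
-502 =-502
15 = 15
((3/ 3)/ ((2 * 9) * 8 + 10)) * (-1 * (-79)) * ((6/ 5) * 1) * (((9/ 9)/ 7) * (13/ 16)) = 3081/ 43120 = 0.07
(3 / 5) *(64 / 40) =24 / 25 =0.96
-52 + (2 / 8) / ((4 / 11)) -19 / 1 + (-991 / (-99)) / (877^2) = -85661726519 / 1218300336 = -70.31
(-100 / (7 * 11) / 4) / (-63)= 0.01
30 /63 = 10 /21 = 0.48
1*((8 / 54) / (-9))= -4 / 243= -0.02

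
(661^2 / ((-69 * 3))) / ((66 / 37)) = -16166077 / 13662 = -1183.29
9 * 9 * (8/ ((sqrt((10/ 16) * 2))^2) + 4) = 4212/ 5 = 842.40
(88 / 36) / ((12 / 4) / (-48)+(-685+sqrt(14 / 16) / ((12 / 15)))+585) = -563552 / 23065659-1760 * sqrt(14) / 23065659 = -0.02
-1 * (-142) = 142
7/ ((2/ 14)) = 49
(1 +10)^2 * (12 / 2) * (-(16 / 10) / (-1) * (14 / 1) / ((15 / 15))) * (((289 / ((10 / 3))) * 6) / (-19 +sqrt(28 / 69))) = -277266683232 / 622025 - 422985024 * sqrt(483) / 622025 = -460693.28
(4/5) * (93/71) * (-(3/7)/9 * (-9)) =1116/2485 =0.45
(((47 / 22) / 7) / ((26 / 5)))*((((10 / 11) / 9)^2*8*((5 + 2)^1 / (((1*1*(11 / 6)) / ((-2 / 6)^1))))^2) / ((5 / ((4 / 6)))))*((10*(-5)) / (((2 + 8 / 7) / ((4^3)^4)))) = -1545517137920000 / 5596361199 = -276164.65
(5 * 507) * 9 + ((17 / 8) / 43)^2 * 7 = 2699837863 / 118336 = 22815.02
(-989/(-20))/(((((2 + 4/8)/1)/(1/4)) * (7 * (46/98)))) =301/200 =1.50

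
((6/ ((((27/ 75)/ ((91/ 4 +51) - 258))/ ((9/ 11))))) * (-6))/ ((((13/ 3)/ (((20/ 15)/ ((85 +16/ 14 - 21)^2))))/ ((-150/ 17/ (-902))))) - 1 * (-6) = 3460353801/ 575699696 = 6.01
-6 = -6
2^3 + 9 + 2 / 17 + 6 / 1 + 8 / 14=2819 / 119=23.69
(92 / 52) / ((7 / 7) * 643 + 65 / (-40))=184 / 66703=0.00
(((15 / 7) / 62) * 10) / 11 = 0.03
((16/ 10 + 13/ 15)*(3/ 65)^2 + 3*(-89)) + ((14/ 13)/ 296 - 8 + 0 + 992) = 2241728303/ 3126500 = 717.01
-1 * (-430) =430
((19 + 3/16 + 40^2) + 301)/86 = 30723/1376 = 22.33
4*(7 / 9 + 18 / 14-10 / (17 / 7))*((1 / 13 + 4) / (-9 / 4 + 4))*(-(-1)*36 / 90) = -746240 / 97461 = -7.66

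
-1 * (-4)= 4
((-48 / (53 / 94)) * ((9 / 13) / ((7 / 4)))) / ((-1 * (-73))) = -162432 / 352079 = -0.46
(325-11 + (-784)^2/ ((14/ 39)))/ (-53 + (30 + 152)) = 1712570/ 129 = 13275.74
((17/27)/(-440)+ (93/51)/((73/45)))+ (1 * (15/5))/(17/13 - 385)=20495979211/18384620760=1.11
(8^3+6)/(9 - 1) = 259/4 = 64.75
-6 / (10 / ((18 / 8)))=-27 / 20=-1.35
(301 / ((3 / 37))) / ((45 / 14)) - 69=146603 / 135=1085.95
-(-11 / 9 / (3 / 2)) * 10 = 220 / 27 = 8.15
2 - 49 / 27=5 / 27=0.19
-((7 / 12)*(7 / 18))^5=-282475249 / 470184984576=-0.00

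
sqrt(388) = 2*sqrt(97) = 19.70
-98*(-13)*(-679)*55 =-47577530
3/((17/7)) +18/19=705/323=2.18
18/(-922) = -0.02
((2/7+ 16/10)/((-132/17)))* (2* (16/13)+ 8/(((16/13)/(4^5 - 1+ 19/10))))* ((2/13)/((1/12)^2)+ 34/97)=-59707832939/1639300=-36422.76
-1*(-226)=226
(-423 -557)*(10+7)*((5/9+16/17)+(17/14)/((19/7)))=-5538470/171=-32388.71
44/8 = 11/2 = 5.50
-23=-23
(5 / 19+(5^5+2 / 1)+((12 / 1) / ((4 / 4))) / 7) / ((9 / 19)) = 138718 / 21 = 6605.62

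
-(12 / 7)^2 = -2.94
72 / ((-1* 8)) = -9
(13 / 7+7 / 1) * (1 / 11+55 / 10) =3813 / 77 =49.52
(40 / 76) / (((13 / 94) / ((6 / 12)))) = 470 / 247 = 1.90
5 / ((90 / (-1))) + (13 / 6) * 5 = 97 / 9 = 10.78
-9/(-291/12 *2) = 18/97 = 0.19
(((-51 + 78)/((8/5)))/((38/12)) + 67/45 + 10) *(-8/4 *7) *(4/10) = -402619/4275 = -94.18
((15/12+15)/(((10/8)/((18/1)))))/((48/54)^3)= 85293/256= 333.18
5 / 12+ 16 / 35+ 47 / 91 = 7591 / 5460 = 1.39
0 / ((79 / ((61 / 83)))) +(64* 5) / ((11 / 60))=19200 / 11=1745.45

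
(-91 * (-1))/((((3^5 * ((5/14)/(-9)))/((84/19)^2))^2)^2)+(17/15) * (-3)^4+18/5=1402765623346785241/859792878950625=1631.52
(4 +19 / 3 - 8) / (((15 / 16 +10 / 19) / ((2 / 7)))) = 608 / 1335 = 0.46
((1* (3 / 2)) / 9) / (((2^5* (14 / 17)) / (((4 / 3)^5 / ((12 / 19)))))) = 646 / 15309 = 0.04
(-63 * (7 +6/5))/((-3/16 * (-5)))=-13776/25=-551.04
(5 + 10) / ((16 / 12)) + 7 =73 / 4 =18.25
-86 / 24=-43 / 12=-3.58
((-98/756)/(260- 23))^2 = 49/163788804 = 0.00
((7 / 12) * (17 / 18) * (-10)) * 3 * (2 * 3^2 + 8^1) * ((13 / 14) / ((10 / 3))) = -2873 / 24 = -119.71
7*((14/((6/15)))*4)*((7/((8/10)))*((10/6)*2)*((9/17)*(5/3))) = 428750/17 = 25220.59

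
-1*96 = -96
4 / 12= 1 / 3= 0.33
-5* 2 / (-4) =5 / 2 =2.50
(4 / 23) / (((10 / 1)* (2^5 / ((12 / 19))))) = 3 / 8740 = 0.00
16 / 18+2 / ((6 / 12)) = 44 / 9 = 4.89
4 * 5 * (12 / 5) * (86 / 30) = 688 / 5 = 137.60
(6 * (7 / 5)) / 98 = 3 / 35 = 0.09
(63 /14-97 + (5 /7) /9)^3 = -789417.67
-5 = -5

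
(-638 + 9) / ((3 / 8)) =-5032 / 3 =-1677.33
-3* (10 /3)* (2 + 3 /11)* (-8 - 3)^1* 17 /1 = 4250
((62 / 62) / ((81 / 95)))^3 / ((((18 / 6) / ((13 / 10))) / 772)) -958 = -666899884 / 1594323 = -418.30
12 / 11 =1.09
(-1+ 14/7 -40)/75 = -13/25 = -0.52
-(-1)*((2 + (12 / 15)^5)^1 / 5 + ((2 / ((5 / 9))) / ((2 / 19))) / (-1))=-527101 / 15625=-33.73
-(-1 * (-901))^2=-811801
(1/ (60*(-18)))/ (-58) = 1/ 62640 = 0.00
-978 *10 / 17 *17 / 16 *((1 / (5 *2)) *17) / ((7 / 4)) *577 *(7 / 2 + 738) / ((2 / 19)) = -135153826377 / 56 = -2413461185.30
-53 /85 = -0.62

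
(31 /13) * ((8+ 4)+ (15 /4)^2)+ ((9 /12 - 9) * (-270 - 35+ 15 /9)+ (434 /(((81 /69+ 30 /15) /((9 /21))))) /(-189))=2453026145 /956592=2564.34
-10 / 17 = -0.59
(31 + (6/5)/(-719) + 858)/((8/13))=1444.62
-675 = -675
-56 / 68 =-14 / 17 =-0.82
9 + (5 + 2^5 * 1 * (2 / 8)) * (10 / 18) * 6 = 157 / 3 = 52.33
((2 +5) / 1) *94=658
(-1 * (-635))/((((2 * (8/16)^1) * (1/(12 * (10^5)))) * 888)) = 31750000/37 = 858108.11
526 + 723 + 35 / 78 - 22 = 95741 / 78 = 1227.45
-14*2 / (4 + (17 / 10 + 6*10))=-280 / 657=-0.43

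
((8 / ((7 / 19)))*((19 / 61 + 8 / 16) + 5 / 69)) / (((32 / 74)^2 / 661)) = 18276447073 / 269376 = 67847.35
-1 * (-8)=8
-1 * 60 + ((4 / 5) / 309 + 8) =-80336 / 1545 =-52.00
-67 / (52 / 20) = -25.77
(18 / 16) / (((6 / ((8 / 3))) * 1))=1 / 2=0.50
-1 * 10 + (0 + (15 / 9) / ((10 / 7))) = -53 / 6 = -8.83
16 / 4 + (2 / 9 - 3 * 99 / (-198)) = 103 / 18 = 5.72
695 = 695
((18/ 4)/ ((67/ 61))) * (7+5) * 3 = 9882/ 67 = 147.49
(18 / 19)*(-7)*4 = -504 / 19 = -26.53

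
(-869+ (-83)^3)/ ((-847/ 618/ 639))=32306142816/ 121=266992915.83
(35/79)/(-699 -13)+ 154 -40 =6412237/56248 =114.00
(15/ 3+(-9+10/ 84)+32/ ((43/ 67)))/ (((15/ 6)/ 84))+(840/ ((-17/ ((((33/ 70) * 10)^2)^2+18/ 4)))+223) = -28659148969/ 1253665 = -22860.29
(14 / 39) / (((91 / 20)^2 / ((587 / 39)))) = 469600 / 1799343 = 0.26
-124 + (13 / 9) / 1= -1103 / 9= -122.56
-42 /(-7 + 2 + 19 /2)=-28 /3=-9.33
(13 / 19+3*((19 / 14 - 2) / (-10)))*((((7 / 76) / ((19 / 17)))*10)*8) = 39661 / 6859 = 5.78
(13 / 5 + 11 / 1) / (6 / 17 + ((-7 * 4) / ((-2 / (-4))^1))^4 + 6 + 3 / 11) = 12716 / 9195259955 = 0.00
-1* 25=-25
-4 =-4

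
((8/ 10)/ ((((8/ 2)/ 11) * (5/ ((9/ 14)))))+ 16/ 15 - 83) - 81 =-170783/ 1050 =-162.65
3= 3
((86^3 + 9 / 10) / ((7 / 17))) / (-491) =-108129673 / 34370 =-3146.05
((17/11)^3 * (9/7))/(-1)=-44217/9317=-4.75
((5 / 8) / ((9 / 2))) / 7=5 / 252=0.02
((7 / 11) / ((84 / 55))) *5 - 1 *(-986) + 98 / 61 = 724453 / 732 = 989.69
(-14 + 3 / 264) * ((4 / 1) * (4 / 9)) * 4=-9848 / 99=-99.47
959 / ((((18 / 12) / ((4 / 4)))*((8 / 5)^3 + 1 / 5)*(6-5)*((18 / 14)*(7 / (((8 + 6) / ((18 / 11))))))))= 18460750 / 130491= 141.47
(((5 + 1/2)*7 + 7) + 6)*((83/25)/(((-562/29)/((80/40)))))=-247921/14050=-17.65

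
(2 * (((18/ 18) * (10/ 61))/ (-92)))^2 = 0.00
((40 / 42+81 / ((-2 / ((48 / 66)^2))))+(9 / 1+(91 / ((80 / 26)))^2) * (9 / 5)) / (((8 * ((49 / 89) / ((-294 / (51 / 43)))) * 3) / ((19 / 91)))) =-6150.12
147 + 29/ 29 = 148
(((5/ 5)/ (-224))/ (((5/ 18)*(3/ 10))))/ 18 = -1/ 336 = -0.00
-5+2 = -3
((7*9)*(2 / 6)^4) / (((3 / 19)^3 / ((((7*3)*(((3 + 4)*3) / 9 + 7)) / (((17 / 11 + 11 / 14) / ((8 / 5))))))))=26580.00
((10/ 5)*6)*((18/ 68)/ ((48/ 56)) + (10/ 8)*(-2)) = -447/ 17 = -26.29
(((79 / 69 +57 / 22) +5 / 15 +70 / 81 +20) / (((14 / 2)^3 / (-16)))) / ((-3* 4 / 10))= 20438380 / 21087297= 0.97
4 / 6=2 / 3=0.67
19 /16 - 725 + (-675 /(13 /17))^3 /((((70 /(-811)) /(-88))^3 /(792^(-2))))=-14010004715445543751 /12057136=-1161967876570.82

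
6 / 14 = 3 / 7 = 0.43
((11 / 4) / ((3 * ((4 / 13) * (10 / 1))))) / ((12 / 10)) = 143 / 576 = 0.25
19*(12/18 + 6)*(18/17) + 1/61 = 139097/1037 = 134.13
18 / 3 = 6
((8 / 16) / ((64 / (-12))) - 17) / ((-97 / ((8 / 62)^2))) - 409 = -76250959 / 186434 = -409.00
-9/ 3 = -3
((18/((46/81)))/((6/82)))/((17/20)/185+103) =4.21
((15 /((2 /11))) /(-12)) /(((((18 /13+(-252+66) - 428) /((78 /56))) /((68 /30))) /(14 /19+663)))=36231403 /1540672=23.52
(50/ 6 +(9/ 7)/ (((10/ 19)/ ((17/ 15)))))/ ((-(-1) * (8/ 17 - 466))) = -198169/ 8309700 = -0.02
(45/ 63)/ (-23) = -5/ 161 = -0.03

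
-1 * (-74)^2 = -5476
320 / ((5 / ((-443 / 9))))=-28352 / 9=-3150.22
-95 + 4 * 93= 277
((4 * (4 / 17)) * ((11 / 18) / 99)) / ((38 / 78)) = 104 / 8721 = 0.01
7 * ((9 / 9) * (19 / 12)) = 133 / 12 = 11.08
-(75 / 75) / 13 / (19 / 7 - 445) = 7 / 40248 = 0.00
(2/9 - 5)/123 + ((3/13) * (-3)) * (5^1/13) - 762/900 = -10773947/9354150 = -1.15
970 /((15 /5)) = 970 /3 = 323.33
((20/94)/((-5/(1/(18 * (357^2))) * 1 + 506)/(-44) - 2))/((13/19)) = 1045/876007197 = 0.00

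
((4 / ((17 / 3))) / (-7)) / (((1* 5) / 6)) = -72 / 595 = -0.12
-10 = -10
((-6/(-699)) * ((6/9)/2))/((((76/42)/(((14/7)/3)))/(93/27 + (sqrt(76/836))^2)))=4900/1314819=0.00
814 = 814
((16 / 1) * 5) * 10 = 800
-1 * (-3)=3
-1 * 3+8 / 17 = -43 / 17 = -2.53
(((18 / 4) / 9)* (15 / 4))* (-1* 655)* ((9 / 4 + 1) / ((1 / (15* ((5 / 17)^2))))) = -5179.16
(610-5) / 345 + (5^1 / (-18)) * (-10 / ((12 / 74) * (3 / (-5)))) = -99841 / 3726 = -26.80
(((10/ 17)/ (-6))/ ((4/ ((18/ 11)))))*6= -45/ 187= -0.24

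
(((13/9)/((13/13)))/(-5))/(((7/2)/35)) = -26/9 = -2.89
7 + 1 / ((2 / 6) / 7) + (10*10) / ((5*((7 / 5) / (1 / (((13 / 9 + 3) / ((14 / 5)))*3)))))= 31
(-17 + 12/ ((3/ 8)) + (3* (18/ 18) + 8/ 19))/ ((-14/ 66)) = -1650/ 19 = -86.84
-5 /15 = -0.33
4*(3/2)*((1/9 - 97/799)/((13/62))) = -9176/31161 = -0.29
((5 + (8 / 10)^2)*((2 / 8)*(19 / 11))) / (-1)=-2679 / 1100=-2.44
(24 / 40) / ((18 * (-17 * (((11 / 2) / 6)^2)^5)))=-10319560704 / 2204681091085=-0.00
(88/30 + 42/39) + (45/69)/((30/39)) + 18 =205037/8970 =22.86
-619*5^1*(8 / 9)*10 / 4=-61900 / 9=-6877.78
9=9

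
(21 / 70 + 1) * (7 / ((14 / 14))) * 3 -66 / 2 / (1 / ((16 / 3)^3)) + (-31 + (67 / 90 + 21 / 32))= -7212271 / 1440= -5008.52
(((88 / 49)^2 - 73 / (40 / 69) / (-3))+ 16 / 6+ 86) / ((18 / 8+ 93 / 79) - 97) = -1.43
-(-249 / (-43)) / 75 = -83 / 1075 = -0.08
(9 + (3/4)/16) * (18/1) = 5211/32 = 162.84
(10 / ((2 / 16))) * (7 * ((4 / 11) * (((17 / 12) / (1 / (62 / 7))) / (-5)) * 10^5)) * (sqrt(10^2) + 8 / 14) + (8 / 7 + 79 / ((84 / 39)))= -71310623579 / 132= -540231996.81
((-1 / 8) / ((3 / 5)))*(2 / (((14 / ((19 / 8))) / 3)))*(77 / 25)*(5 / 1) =-209 / 64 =-3.27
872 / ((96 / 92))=2507 / 3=835.67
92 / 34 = 2.71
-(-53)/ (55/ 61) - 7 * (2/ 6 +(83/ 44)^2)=915919/ 29040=31.54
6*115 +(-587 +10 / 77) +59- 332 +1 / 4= -52243 / 308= -169.62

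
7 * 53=371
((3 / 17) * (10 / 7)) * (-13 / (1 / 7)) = -390 / 17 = -22.94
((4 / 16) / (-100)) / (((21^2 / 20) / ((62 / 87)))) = -31 / 383670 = -0.00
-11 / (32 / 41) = -451 / 32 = -14.09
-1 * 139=-139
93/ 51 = 31/ 17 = 1.82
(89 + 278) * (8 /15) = 2936 /15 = 195.73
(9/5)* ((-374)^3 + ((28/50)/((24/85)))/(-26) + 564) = -244825121157/2600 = -94163508.14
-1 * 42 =-42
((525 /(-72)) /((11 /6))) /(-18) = 175 /792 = 0.22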